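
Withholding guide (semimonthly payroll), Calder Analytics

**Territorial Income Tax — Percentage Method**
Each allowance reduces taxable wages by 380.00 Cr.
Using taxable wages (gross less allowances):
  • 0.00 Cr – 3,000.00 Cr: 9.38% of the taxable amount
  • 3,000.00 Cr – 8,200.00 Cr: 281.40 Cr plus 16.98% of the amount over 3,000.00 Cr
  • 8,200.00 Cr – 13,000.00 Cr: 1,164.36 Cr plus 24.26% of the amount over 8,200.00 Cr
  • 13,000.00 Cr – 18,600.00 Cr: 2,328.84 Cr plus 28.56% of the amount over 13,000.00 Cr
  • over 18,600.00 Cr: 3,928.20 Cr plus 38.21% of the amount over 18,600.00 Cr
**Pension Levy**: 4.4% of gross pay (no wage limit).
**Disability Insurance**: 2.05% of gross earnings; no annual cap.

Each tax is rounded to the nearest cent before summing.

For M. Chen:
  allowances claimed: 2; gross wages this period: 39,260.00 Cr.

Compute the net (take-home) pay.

Territorial Income Tax: taxable = 39,260.00 Cr − 2×380.00 Cr = 38,500.00 Cr
  3,928.20 Cr + 38.21% × (38,500.00 Cr − 18,600.00 Cr) = 3,928.20 Cr + 38.21% × 19,900.00 Cr = 11,531.99 Cr
Pension Levy: 4.4% × 39,260.00 Cr = 1,727.44 Cr
Disability Insurance: 2.05% × 39,260.00 Cr = 804.83 Cr
Total withheld: 11,531.99 Cr + 1,727.44 Cr + 804.83 Cr = 14,064.26 Cr
Net pay: 39,260.00 Cr − 14,064.26 Cr = 25,195.74 Cr

25,195.74 Cr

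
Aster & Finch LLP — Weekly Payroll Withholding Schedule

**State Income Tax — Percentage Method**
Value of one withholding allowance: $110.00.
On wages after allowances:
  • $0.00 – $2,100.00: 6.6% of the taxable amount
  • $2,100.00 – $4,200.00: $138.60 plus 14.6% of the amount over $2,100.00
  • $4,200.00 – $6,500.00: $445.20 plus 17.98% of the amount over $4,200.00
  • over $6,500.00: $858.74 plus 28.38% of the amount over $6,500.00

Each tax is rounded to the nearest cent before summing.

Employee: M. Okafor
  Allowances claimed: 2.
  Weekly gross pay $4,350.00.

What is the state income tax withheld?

State Income Tax: taxable = $4,350.00 − 2×$110.00 = $4,130.00
  $138.60 + 14.6% × ($4,130.00 − $2,100.00) = $138.60 + 14.6% × $2,030.00 = $434.98

$434.98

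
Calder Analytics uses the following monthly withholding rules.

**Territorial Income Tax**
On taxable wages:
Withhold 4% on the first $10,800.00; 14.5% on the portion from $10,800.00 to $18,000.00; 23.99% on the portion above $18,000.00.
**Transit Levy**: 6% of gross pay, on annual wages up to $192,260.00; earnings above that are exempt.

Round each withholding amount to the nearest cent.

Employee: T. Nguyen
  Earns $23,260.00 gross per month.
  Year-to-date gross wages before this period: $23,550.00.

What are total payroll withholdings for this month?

Territorial Income Tax: taxable = $23,260.00
  $1,476.00 + 23.99% × ($23,260.00 − $18,000.00) = $1,476.00 + 23.99% × $5,260.00 = $2,737.87
Transit Levy: 6% × $23,260.00 = $1,395.60
Total: $2,737.87 + $1,395.60 = $4,133.47

$4,133.47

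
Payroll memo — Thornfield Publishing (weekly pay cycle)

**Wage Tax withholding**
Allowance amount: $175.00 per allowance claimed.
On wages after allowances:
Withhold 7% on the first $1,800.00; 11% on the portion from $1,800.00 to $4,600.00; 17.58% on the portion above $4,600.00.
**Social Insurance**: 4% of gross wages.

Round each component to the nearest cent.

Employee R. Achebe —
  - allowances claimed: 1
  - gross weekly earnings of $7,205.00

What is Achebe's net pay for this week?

Wage Tax: taxable = $7,205.00 − 1×$175.00 = $7,030.00
  $434.00 + 17.58% × ($7,030.00 − $4,600.00) = $434.00 + 17.58% × $2,430.00 = $861.19
Social Insurance: 4% × $7,205.00 = $288.20
Total withheld: $861.19 + $288.20 = $1,149.39
Net pay: $7,205.00 − $1,149.39 = $6,055.61

$6,055.61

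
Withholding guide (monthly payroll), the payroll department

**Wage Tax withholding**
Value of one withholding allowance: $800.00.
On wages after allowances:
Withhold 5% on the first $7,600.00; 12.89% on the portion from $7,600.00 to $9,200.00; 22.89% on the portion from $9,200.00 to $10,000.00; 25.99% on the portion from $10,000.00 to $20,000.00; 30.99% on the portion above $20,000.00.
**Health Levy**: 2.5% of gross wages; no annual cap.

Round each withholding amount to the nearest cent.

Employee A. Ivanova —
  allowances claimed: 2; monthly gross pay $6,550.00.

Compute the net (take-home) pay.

$6,138.75

Wage Tax: taxable = $6,550.00 − 2×$800.00 = $4,950.00
  5% × $4,950.00 = $247.50
Health Levy: 2.5% × $6,550.00 = $163.75
Total withheld: $247.50 + $163.75 = $411.25
Net pay: $6,550.00 − $411.25 = $6,138.75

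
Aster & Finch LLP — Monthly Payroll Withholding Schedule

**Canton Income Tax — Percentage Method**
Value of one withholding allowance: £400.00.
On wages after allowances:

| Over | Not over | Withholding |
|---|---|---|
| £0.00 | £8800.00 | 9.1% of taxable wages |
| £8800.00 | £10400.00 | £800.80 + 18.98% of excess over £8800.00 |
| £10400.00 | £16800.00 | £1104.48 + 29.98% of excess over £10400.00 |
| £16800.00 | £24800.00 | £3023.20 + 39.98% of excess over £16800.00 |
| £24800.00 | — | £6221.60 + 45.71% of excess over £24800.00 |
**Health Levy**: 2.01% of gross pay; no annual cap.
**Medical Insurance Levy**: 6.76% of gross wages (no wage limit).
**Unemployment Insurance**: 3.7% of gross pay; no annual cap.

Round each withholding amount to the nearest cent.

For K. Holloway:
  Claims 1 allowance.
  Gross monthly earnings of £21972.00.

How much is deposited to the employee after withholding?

£14301.04

Canton Income Tax: taxable = £21972.00 − 1×£400.00 = £21572.00
  £3023.20 + 39.98% × (£21572.00 − £16800.00) = £3023.20 + 39.98% × £4772.00 = £4931.05
Health Levy: 2.01% × £21972.00 = £441.64
Medical Insurance Levy: 6.76% × £21972.00 = £1485.31
Unemployment Insurance: 3.7% × £21972.00 = £812.96
Total withheld: £4931.05 + £441.64 + £1485.31 + £812.96 = £7670.96
Net pay: £21972.00 − £7670.96 = £14301.04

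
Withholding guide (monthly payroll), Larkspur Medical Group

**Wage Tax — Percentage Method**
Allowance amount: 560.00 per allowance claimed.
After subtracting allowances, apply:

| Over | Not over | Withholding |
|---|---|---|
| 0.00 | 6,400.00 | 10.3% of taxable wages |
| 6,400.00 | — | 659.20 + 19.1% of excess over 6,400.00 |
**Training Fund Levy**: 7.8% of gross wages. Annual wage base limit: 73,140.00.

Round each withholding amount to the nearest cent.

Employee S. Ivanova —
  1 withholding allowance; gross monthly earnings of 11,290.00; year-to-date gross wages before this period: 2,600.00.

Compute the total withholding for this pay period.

2,366.85

Wage Tax: taxable = 11,290.00 − 1×560.00 = 10,730.00
  659.20 + 19.1% × (10,730.00 − 6,400.00) = 659.20 + 19.1% × 4,330.00 = 1,486.23
Training Fund Levy: 7.8% × 11,290.00 = 880.62
Total: 1,486.23 + 880.62 = 2,366.85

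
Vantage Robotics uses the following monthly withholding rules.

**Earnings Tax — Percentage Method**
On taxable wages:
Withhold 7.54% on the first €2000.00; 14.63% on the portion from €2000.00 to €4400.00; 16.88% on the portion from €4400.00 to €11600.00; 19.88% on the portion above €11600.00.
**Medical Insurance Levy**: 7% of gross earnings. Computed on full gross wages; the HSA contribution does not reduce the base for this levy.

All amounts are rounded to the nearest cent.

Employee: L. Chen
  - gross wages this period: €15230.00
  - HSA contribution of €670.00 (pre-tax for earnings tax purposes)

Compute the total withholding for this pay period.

€3371.83

Earnings Tax: taxable = €15230.00 − €670.00 = €14560.00
  €1717.28 + 19.88% × (€14560.00 − €11600.00) = €1717.28 + 19.88% × €2960.00 = €2305.73
Medical Insurance Levy: 7% × €15230.00 = €1066.10
Total: €2305.73 + €1066.10 = €3371.83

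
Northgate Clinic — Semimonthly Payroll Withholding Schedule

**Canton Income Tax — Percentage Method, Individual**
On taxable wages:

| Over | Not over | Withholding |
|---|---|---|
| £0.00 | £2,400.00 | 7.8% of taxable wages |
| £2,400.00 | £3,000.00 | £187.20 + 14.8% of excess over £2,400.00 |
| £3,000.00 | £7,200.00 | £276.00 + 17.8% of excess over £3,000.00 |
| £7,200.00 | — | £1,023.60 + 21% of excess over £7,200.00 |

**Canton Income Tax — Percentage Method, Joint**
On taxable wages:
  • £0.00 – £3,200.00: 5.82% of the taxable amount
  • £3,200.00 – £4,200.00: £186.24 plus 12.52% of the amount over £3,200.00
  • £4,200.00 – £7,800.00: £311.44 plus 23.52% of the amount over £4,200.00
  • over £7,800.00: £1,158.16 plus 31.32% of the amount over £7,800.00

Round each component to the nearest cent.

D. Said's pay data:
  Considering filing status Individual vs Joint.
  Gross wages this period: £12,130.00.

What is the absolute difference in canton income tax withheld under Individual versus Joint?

Canton Income Tax (Individual): taxable = £12,130.00
  £1,023.60 + 21% × (£12,130.00 − £7,200.00) = £1,023.60 + 21% × £4,930.00 = £2,058.90
Canton Income Tax (Joint): taxable = £12,130.00
  £1,158.16 + 31.32% × (£12,130.00 − £7,800.00) = £1,158.16 + 31.32% × £4,330.00 = £2,514.32
Difference: |£2,058.90 − £2,514.32| = £455.42 (higher under Joint)

£455.42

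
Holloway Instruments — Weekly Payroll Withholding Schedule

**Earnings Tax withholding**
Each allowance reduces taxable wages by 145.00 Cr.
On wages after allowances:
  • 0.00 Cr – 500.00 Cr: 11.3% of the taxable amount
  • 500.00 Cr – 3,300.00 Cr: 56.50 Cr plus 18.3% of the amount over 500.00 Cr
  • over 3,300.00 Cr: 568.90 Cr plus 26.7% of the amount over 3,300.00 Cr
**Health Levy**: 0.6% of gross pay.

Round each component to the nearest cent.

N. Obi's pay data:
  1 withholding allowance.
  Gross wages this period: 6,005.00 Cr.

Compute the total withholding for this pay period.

Earnings Tax: taxable = 6,005.00 Cr − 1×145.00 Cr = 5,860.00 Cr
  568.90 Cr + 26.7% × (5,860.00 Cr − 3,300.00 Cr) = 568.90 Cr + 26.7% × 2,560.00 Cr = 1,252.42 Cr
Health Levy: 0.6% × 6,005.00 Cr = 36.03 Cr
Total: 1,252.42 Cr + 36.03 Cr = 1,288.45 Cr

1,288.45 Cr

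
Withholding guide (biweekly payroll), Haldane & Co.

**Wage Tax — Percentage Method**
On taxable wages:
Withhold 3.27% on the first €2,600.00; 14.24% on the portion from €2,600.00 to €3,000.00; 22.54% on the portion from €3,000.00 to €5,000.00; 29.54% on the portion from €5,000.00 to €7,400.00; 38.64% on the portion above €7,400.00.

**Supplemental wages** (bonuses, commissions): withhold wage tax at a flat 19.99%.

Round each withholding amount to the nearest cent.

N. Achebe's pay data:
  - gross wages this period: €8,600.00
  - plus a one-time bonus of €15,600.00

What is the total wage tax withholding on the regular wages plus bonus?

€4,883.86

Wage Tax: taxable = €8,600.00
  €1,301.74 + 38.64% × (€8,600.00 − €7,400.00) = €1,301.74 + 38.64% × €1,200.00 = €1,765.42
Supplemental (19.99% flat on bonus): 19.99% × €15,600.00 = €3,118.44
Total wage tax: €1,765.42 + €3,118.44 = €4,883.86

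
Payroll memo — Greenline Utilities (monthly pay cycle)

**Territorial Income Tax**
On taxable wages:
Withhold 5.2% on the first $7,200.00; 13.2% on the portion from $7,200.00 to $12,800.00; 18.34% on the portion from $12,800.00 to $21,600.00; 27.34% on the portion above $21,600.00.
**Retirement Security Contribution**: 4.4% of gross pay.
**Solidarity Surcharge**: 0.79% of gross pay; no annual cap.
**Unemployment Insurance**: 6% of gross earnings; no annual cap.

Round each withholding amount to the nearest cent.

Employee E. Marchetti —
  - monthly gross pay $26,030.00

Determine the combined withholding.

Territorial Income Tax: taxable = $26,030.00
  $2,727.52 + 27.34% × ($26,030.00 − $21,600.00) = $2,727.52 + 27.34% × $4,430.00 = $3,938.68
Retirement Security Contribution: 4.4% × $26,030.00 = $1,145.32
Solidarity Surcharge: 0.79% × $26,030.00 = $205.64
Unemployment Insurance: 6% × $26,030.00 = $1,561.80
Total: $3,938.68 + $1,145.32 + $205.64 + $1,561.80 = $6,851.44

$6,851.44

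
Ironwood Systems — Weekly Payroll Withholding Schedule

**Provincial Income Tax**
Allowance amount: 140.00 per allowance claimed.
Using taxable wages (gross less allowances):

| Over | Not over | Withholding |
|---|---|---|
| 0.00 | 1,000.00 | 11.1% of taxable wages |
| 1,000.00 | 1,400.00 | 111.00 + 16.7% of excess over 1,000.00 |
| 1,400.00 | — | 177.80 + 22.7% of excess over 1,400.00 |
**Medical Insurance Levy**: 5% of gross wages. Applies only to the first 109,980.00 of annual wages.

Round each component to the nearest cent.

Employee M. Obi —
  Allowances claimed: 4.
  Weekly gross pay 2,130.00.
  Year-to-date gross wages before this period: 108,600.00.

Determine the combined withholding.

Provincial Income Tax: taxable = 2,130.00 − 4×140.00 = 1,570.00
  177.80 + 22.7% × (1,570.00 − 1,400.00) = 177.80 + 22.7% × 170.00 = 216.39
Medical Insurance Levy: cap 109,980.00 − YTD 108,600.00 = 1,380.00 subject; 5% × 1,380.00 = 69.00
Total: 216.39 + 69.00 = 285.39

285.39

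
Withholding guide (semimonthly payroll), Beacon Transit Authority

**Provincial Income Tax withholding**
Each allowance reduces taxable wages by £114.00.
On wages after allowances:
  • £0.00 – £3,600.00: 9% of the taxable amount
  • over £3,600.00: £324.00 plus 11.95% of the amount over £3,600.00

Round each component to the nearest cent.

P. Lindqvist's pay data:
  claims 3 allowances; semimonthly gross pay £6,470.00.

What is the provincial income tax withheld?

£626.10

Provincial Income Tax: taxable = £6,470.00 − 3×£114.00 = £6,128.00
  £324.00 + 11.95% × (£6,128.00 − £3,600.00) = £324.00 + 11.95% × £2,528.00 = £626.10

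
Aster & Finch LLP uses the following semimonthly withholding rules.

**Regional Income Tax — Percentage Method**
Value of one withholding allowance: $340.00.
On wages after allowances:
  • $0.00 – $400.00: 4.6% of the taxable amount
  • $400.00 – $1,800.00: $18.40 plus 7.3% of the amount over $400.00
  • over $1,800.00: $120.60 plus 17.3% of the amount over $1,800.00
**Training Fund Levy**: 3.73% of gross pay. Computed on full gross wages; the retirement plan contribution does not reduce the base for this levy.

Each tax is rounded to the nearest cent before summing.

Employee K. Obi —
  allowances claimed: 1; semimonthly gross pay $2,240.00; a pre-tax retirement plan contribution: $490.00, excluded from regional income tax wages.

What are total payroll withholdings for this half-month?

Regional Income Tax: taxable = $2,240.00 − $490.00 − 1×$340.00 = $1,410.00
  $18.40 + 7.3% × ($1,410.00 − $400.00) = $18.40 + 7.3% × $1,010.00 = $92.13
Training Fund Levy: 3.73% × $2,240.00 = $83.55
Total: $92.13 + $83.55 = $175.68

$175.68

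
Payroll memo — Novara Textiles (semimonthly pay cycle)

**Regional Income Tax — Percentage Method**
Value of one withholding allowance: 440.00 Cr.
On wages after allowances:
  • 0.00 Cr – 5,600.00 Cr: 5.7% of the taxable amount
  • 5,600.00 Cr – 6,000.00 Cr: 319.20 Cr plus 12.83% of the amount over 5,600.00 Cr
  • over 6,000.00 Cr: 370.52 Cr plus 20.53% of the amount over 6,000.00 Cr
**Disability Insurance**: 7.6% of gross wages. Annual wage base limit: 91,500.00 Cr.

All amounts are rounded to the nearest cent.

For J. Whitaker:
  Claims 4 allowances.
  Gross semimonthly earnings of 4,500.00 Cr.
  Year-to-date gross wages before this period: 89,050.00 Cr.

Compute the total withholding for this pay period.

Regional Income Tax: taxable = 4,500.00 Cr − 4×440.00 Cr = 2,740.00 Cr
  5.7% × 2,740.00 Cr = 156.18 Cr
Disability Insurance: cap 91,500.00 Cr − YTD 89,050.00 Cr = 2,450.00 Cr subject; 7.6% × 2,450.00 Cr = 186.20 Cr
Total: 156.18 Cr + 186.20 Cr = 342.38 Cr

342.38 Cr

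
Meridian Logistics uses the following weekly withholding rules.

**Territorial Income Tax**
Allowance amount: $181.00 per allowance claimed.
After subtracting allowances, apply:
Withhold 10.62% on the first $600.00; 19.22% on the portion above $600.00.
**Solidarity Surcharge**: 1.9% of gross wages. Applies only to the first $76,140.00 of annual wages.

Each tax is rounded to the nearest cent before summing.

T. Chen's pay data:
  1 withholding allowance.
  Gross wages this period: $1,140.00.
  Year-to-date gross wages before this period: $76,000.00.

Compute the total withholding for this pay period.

Territorial Income Tax: taxable = $1,140.00 − 1×$181.00 = $959.00
  $63.72 + 19.22% × ($959.00 − $600.00) = $63.72 + 19.22% × $359.00 = $132.72
Solidarity Surcharge: cap $76,140.00 − YTD $76,000.00 = $140.00 subject; 1.9% × $140.00 = $2.66
Total: $132.72 + $2.66 = $135.38

$135.38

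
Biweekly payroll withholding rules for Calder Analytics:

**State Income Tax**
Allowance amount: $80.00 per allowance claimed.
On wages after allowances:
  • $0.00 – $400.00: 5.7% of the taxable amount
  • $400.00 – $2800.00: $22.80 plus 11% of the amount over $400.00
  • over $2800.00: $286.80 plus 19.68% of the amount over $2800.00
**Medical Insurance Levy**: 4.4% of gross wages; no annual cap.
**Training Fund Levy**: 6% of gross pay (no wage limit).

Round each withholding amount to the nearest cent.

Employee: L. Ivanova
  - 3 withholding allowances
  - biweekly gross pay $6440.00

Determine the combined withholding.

$1625.68

State Income Tax: taxable = $6440.00 − 3×$80.00 = $6200.00
  $286.80 + 19.68% × ($6200.00 − $2800.00) = $286.80 + 19.68% × $3400.00 = $955.92
Medical Insurance Levy: 4.4% × $6440.00 = $283.36
Training Fund Levy: 6% × $6440.00 = $386.40
Total: $955.92 + $283.36 + $386.40 = $1625.68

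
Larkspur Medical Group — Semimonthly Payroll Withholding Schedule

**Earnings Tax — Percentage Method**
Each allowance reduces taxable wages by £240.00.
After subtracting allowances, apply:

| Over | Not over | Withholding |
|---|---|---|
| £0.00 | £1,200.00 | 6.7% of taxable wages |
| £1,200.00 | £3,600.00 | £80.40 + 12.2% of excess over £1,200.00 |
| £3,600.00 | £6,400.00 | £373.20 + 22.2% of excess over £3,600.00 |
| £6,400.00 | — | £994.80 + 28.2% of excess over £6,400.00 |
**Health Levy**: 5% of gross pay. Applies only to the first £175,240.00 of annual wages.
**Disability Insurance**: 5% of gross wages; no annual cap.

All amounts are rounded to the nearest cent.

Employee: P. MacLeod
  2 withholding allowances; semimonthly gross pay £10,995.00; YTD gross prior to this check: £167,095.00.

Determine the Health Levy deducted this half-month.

Health Levy: cap £175,240.00 − YTD £167,095.00 = £8,145.00 subject; 5% × £8,145.00 = £407.25

£407.25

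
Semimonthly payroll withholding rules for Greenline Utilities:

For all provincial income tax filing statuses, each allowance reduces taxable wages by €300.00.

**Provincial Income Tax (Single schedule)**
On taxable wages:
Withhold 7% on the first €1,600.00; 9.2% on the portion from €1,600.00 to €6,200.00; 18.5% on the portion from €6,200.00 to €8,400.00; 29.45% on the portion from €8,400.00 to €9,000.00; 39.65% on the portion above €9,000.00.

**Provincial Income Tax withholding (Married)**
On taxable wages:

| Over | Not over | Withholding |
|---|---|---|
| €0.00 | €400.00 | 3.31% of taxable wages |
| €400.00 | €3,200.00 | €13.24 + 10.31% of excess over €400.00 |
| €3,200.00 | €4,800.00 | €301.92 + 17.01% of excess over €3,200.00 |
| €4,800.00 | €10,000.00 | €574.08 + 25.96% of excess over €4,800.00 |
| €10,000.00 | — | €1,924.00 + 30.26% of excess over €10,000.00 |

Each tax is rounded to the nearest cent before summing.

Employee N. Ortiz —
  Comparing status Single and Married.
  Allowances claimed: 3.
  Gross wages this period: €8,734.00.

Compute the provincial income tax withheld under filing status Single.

Provincial Income Tax (Single): taxable = €8,734.00 − 3×€300.00 = €7,834.00
  €535.20 + 18.5% × (€7,834.00 − €6,200.00) = €535.20 + 18.5% × €1,634.00 = €837.49

€837.49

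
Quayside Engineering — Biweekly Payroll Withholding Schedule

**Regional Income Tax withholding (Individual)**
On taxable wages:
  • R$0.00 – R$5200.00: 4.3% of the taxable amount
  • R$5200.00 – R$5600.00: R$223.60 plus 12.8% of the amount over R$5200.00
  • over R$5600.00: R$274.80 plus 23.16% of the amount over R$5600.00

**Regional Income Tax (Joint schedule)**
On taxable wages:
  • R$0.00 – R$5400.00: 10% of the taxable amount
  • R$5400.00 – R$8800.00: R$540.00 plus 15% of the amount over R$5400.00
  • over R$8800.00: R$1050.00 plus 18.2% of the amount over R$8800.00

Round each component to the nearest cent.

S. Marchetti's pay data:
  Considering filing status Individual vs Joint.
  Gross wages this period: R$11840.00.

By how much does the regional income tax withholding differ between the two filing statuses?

R$116.70

Regional Income Tax (Individual): taxable = R$11840.00
  R$274.80 + 23.16% × (R$11840.00 − R$5600.00) = R$274.80 + 23.16% × R$6240.00 = R$1719.98
Regional Income Tax (Joint): taxable = R$11840.00
  R$1050.00 + 18.2% × (R$11840.00 − R$8800.00) = R$1050.00 + 18.2% × R$3040.00 = R$1603.28
Difference: |R$1719.98 − R$1603.28| = R$116.70 (higher under Individual)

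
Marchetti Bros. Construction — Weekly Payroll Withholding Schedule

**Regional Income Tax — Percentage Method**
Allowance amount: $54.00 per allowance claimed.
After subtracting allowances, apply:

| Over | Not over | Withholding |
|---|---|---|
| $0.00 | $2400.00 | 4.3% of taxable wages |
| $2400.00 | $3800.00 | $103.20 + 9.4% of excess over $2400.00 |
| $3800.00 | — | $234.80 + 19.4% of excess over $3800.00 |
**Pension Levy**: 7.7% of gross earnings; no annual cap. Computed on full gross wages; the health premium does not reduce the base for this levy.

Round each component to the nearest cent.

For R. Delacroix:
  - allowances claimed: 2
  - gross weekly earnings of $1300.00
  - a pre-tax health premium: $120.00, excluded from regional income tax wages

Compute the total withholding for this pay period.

Regional Income Tax: taxable = $1300.00 − $120.00 − 2×$54.00 = $1072.00
  4.3% × $1072.00 = $46.10
Pension Levy: 7.7% × $1300.00 = $100.10
Total: $46.10 + $100.10 = $146.20

$146.20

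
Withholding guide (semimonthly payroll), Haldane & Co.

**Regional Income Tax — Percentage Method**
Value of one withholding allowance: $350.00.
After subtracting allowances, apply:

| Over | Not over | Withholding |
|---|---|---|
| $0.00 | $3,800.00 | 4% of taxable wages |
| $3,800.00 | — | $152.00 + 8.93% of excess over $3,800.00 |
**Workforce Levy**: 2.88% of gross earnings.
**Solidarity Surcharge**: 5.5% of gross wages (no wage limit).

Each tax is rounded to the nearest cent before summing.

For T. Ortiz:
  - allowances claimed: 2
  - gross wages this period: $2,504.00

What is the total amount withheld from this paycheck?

Regional Income Tax: taxable = $2,504.00 − 2×$350.00 = $1,804.00
  4% × $1,804.00 = $72.16
Workforce Levy: 2.88% × $2,504.00 = $72.12
Solidarity Surcharge: 5.5% × $2,504.00 = $137.72
Total: $72.16 + $72.12 + $137.72 = $282.00

$282.00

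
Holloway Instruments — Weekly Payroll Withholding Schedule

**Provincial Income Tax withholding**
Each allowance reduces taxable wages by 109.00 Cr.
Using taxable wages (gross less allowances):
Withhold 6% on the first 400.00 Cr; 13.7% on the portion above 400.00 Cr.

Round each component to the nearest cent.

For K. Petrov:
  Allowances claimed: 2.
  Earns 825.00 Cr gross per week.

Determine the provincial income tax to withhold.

52.36 Cr

Provincial Income Tax: taxable = 825.00 Cr − 2×109.00 Cr = 607.00 Cr
  24.00 Cr + 13.7% × (607.00 Cr − 400.00 Cr) = 24.00 Cr + 13.7% × 207.00 Cr = 52.36 Cr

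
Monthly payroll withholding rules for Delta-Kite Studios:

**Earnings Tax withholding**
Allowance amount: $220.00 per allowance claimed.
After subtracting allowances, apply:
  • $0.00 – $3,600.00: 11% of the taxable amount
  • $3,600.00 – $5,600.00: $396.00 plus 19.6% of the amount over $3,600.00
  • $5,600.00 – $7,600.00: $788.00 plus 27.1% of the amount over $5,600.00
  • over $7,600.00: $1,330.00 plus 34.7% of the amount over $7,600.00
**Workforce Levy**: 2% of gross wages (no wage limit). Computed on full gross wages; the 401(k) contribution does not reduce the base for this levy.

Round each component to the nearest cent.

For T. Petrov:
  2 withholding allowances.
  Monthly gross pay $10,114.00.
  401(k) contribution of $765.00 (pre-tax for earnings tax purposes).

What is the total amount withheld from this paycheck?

$1,986.50

Earnings Tax: taxable = $10,114.00 − $765.00 − 2×$220.00 = $8,909.00
  $1,330.00 + 34.7% × ($8,909.00 − $7,600.00) = $1,330.00 + 34.7% × $1,309.00 = $1,784.22
Workforce Levy: 2% × $10,114.00 = $202.28
Total: $1,784.22 + $202.28 = $1,986.50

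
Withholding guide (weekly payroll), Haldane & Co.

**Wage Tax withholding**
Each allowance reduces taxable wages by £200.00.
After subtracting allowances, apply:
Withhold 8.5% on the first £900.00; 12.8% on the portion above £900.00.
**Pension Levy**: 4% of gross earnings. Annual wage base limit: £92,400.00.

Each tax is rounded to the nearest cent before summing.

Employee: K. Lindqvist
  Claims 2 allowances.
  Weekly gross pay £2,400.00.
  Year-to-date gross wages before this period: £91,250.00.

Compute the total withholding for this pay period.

Wage Tax: taxable = £2,400.00 − 2×£200.00 = £2,000.00
  £76.50 + 12.8% × (£2,000.00 − £900.00) = £76.50 + 12.8% × £1,100.00 = £217.30
Pension Levy: cap £92,400.00 − YTD £91,250.00 = £1,150.00 subject; 4% × £1,150.00 = £46.00
Total: £217.30 + £46.00 = £263.30

£263.30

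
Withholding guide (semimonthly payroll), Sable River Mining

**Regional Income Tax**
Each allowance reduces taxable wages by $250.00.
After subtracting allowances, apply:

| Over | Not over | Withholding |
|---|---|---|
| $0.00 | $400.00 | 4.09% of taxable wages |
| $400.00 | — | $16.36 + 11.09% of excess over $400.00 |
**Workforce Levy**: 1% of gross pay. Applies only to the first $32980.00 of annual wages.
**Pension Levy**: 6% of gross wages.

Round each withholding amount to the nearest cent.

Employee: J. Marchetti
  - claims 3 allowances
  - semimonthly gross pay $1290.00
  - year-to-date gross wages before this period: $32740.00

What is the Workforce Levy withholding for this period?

Workforce Levy: cap $32980.00 − YTD $32740.00 = $240.00 subject; 1% × $240.00 = $2.40

$2.40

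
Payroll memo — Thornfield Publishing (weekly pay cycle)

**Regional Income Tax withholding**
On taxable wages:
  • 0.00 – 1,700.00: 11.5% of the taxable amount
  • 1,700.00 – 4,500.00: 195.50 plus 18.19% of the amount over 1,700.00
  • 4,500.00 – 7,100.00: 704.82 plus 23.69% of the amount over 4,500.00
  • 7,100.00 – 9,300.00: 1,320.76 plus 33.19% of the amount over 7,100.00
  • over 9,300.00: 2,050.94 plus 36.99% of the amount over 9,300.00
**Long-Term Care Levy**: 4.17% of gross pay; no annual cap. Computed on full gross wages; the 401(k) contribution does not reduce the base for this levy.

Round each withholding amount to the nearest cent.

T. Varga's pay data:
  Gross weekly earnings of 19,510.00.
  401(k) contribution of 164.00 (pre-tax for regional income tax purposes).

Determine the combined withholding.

6,580.53

Regional Income Tax: taxable = 19,510.00 − 164.00 = 19,346.00
  2,050.94 + 36.99% × (19,346.00 − 9,300.00) = 2,050.94 + 36.99% × 10,046.00 = 5,766.96
Long-Term Care Levy: 4.17% × 19,510.00 = 813.57
Total: 5,766.96 + 813.57 = 6,580.53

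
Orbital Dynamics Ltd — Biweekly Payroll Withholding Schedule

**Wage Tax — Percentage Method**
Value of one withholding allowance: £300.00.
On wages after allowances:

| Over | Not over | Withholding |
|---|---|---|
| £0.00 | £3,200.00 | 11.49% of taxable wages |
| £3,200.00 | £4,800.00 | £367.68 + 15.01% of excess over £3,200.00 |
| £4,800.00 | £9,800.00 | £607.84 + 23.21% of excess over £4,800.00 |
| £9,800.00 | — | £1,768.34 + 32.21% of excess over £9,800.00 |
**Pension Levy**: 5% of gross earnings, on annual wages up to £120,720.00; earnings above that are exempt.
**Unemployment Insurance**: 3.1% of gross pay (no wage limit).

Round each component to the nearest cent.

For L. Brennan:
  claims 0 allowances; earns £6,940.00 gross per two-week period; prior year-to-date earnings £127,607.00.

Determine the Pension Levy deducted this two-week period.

Pension Levy: YTD £127,607.00 ≥ cap £120,720.00 → £0.00

£0.00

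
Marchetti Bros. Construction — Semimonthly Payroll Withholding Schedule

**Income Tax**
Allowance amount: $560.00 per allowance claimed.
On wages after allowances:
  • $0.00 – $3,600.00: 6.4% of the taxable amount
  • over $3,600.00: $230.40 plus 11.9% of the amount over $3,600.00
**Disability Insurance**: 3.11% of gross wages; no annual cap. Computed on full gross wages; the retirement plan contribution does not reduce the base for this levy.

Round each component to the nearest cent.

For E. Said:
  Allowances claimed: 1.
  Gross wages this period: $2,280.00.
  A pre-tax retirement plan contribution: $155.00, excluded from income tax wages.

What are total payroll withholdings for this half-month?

$171.07

Income Tax: taxable = $2,280.00 − $155.00 − 1×$560.00 = $1,565.00
  6.4% × $1,565.00 = $100.16
Disability Insurance: 3.11% × $2,280.00 = $70.91
Total: $100.16 + $70.91 = $171.07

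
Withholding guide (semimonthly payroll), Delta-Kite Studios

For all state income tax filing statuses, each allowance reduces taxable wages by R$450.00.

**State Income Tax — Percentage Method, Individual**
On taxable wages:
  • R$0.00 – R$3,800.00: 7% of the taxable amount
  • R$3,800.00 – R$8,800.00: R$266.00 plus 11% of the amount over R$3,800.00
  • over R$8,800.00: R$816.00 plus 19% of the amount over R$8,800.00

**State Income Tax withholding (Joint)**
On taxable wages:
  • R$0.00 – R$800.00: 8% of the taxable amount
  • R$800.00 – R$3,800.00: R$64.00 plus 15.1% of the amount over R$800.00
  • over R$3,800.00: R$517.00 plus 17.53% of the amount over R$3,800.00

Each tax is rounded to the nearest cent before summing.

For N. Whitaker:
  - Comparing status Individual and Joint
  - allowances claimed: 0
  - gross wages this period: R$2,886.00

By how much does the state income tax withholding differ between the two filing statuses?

State Income Tax (Individual): taxable = R$2,886.00
  7% × R$2,886.00 = R$202.02
State Income Tax (Joint): taxable = R$2,886.00
  R$64.00 + 15.1% × (R$2,886.00 − R$800.00) = R$64.00 + 15.1% × R$2,086.00 = R$378.99
Difference: |R$202.02 − R$378.99| = R$176.97 (higher under Joint)

R$176.97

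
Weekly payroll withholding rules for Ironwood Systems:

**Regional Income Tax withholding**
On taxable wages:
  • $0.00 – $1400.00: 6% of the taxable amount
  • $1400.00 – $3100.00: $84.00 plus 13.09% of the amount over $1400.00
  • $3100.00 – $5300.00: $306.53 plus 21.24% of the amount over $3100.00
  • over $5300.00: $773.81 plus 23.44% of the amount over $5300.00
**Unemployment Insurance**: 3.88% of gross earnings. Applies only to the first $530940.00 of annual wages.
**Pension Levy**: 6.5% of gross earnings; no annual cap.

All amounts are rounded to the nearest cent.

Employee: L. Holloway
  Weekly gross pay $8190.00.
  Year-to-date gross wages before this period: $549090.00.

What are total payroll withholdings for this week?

$1983.58

Regional Income Tax: taxable = $8190.00
  $773.81 + 23.44% × ($8190.00 − $5300.00) = $773.81 + 23.44% × $2890.00 = $1451.23
Unemployment Insurance: YTD $549090.00 ≥ cap $530940.00 → $0.00
Pension Levy: 6.5% × $8190.00 = $532.35
Total: $1451.23 + $0.00 + $532.35 = $1983.58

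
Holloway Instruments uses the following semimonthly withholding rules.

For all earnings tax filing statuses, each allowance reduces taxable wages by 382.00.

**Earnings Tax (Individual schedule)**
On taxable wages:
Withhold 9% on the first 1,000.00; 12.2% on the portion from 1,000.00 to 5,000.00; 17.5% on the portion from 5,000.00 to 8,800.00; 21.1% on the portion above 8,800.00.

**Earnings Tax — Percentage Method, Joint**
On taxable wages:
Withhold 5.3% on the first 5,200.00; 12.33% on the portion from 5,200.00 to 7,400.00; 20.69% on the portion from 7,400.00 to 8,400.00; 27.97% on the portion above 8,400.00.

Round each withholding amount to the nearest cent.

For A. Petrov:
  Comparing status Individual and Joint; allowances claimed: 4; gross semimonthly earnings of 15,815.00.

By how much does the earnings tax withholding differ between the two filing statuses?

0.41

Earnings Tax (Individual): taxable = 15,815.00 − 4×382.00 = 14,287.00
  1,243.00 + 21.1% × (14,287.00 − 8,800.00) = 1,243.00 + 21.1% × 5,487.00 = 2,400.76
Earnings Tax (Joint): taxable = 15,815.00 − 4×382.00 = 14,287.00
  753.76 + 27.97% × (14,287.00 − 8,400.00) = 753.76 + 27.97% × 5,887.00 = 2,400.35
Difference: |2,400.76 − 2,400.35| = 0.41 (higher under Individual)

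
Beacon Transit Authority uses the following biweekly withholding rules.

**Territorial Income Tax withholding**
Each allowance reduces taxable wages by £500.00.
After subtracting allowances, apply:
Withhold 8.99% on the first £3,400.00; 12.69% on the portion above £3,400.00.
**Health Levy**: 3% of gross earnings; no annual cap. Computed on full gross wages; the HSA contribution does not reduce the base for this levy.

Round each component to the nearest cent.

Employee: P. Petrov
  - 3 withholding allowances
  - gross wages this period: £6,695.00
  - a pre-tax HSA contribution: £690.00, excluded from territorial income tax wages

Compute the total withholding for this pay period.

Territorial Income Tax: taxable = £6,695.00 − £690.00 − 3×£500.00 = £4,505.00
  £305.66 + 12.69% × (£4,505.00 − £3,400.00) = £305.66 + 12.69% × £1,105.00 = £445.88
Health Levy: 3% × £6,695.00 = £200.85
Total: £445.88 + £200.85 = £646.73

£646.73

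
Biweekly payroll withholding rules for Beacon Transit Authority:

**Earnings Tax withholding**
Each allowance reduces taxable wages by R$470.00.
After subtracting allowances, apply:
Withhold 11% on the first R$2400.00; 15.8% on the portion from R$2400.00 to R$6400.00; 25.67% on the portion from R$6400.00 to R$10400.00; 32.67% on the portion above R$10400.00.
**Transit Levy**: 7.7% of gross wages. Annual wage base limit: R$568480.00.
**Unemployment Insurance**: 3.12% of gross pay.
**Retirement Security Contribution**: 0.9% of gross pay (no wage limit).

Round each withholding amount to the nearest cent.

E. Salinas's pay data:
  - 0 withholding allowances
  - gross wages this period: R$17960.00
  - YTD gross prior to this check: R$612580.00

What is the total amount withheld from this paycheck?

Earnings Tax: taxable = R$17960.00
  R$1922.80 + 32.67% × (R$17960.00 − R$10400.00) = R$1922.80 + 32.67% × R$7560.00 = R$4392.65
Transit Levy: YTD R$612580.00 ≥ cap R$568480.00 → R$0.00
Unemployment Insurance: 3.12% × R$17960.00 = R$560.35
Retirement Security Contribution: 0.9% × R$17960.00 = R$161.64
Total: R$4392.65 + R$0.00 + R$560.35 + R$161.64 = R$5114.64

R$5114.64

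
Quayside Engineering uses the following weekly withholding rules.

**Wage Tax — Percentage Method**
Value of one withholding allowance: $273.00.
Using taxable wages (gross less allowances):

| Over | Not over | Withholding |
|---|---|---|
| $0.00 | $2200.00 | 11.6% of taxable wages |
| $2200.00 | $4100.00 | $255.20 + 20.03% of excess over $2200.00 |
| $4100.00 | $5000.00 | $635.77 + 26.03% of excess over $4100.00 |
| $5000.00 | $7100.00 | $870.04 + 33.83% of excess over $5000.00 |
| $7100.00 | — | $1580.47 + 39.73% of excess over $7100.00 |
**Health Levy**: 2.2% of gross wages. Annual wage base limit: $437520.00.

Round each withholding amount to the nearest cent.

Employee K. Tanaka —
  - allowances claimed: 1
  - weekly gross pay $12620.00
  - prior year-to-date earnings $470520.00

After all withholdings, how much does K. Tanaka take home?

Wage Tax: taxable = $12620.00 − 1×$273.00 = $12347.00
  $1580.47 + 39.73% × ($12347.00 − $7100.00) = $1580.47 + 39.73% × $5247.00 = $3665.10
Health Levy: YTD $470520.00 ≥ cap $437520.00 → $0.00
Total withheld: $3665.10 + $0.00 = $3665.10
Net pay: $12620.00 − $3665.10 = $8954.90

$8954.90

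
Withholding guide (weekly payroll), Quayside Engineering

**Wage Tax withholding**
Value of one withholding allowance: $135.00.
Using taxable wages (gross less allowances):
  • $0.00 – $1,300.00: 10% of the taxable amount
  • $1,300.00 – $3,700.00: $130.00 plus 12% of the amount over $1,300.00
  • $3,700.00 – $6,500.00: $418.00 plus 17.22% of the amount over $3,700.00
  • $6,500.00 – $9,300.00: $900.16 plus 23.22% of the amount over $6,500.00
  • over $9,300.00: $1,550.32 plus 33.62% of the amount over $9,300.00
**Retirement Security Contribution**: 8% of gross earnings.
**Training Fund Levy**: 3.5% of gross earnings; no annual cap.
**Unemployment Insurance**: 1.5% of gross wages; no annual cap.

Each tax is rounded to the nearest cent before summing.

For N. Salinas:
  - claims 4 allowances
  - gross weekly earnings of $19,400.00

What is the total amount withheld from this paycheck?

Wage Tax: taxable = $19,400.00 − 4×$135.00 = $18,860.00
  $1,550.32 + 33.62% × ($18,860.00 − $9,300.00) = $1,550.32 + 33.62% × $9,560.00 = $4,764.39
Retirement Security Contribution: 8% × $19,400.00 = $1,552.00
Training Fund Levy: 3.5% × $19,400.00 = $679.00
Unemployment Insurance: 1.5% × $19,400.00 = $291.00
Total: $4,764.39 + $1,552.00 + $679.00 + $291.00 = $7,286.39

$7,286.39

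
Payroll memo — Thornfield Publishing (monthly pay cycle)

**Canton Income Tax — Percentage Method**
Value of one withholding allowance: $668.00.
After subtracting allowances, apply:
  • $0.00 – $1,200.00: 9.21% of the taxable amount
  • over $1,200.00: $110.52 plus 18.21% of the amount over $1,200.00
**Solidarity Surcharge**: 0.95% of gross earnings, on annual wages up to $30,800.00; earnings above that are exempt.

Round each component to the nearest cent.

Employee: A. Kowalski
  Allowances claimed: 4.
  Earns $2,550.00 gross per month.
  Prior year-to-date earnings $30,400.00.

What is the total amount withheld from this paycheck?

Canton Income Tax: taxable = $2,550.00 − 4×$668.00 = $-122.00
  Taxable ≤ 0 → $0.00
Solidarity Surcharge: cap $30,800.00 − YTD $30,400.00 = $400.00 subject; 0.95% × $400.00 = $3.80
Total: $0.00 + $3.80 = $3.80

$3.80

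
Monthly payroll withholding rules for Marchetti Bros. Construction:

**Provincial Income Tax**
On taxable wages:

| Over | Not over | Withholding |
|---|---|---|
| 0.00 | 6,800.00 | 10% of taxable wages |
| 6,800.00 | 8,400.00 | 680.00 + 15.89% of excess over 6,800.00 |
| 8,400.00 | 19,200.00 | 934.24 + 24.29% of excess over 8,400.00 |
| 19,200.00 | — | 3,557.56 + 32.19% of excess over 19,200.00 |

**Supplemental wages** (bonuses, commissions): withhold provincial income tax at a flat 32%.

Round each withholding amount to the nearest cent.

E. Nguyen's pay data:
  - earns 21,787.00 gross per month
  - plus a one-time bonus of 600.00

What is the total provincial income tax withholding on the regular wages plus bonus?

Provincial Income Tax: taxable = 21,787.00
  3,557.56 + 32.19% × (21,787.00 − 19,200.00) = 3,557.56 + 32.19% × 2,587.00 = 4,390.32
Supplemental (32% flat on bonus): 32% × 600.00 = 192.00
Total provincial income tax: 4,390.32 + 192.00 = 4,582.32

4,582.32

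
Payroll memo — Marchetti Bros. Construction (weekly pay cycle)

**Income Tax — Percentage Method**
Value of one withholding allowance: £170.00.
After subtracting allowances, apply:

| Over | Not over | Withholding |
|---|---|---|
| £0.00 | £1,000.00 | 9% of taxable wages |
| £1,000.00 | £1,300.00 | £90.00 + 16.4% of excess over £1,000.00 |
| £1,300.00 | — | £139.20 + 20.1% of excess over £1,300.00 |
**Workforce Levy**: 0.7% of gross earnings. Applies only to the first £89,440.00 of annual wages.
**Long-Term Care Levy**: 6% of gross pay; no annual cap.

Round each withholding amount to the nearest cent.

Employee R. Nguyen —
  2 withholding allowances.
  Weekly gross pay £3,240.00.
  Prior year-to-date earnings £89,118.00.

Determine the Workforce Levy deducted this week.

Workforce Levy: cap £89,440.00 − YTD £89,118.00 = £322.00 subject; 0.7% × £322.00 = £2.25

£2.25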